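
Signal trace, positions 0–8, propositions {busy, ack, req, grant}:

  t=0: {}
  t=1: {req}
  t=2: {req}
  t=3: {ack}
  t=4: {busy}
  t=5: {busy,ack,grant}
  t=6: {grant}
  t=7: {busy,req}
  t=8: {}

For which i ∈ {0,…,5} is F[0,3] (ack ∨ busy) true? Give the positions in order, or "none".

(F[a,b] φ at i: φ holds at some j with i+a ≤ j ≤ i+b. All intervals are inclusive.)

0, 1, 2, 3, 4, 5

Evaluate at each i in [0,5]:
  i=0: ✓ (witness j=3)
  i=1: ✓ (witness j=3)
  i=2: ✓ (witness j=3)
  i=3: ✓ (witness j=3)
  i=4: ✓ (witness j=4)
  i=5: ✓ (witness j=5)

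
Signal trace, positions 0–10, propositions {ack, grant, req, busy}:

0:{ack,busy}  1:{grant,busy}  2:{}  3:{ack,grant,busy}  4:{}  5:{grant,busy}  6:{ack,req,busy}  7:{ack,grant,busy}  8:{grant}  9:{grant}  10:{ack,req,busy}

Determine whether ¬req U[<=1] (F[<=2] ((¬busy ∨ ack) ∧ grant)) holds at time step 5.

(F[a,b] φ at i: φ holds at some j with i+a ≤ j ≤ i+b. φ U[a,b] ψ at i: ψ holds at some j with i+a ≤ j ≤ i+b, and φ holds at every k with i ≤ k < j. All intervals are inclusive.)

Need some j in [5,6] with F[<=2] ((¬busy ∨ ack) ∧ grant), and ¬req at every k in [5,j-1].
  j=5: F[<=2] ((¬busy ∨ ack) ∧ grant) holds; no prefix to check → satisfied.

True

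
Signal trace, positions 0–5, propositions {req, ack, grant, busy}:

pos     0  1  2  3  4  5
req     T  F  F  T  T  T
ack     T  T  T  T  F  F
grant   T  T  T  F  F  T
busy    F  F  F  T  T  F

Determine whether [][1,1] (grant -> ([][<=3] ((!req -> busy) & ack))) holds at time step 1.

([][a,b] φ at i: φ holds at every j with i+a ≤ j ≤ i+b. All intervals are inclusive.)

Check (grant -> ([][<=3] ((!req -> busy) & ack))) at every j in [2,2]:
  j=2: antecedent true; consequent fails at 2 → ✗
Fails at j=2 → formula fails.

False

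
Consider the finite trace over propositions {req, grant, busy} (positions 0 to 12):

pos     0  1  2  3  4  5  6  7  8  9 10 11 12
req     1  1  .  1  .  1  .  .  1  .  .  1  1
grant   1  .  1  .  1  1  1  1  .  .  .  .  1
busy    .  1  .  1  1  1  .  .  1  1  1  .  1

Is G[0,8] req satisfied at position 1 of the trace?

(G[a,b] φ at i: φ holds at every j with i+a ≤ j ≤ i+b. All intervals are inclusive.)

No

Check req at every j in [1,9]:
  j=1: true
  j=2: false
  j=3: true
  j=4: false
  j=5: true
  j=6: false
  j=7: false
  j=8: true
  j=9: false
Fails at j=2 → formula fails.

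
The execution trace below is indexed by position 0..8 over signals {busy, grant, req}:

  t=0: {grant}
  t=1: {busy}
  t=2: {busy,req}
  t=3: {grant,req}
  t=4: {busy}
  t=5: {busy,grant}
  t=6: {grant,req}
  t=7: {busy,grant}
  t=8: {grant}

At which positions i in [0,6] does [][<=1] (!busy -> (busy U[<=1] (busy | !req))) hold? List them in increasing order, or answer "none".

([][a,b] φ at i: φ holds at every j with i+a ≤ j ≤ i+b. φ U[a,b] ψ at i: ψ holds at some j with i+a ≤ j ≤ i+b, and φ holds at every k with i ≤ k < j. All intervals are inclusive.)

0, 1, 4

Evaluate at each i in [0,6]:
  i=0: ✓ (all of [0,1])
  i=1: ✓ (all of [1,2])
  i=2: ✗ (fails at j=3)
  i=3: ✗ (fails at j=3)
  i=4: ✓ (all of [4,5])
  i=5: ✗ (fails at j=6)
  i=6: ✗ (fails at j=6)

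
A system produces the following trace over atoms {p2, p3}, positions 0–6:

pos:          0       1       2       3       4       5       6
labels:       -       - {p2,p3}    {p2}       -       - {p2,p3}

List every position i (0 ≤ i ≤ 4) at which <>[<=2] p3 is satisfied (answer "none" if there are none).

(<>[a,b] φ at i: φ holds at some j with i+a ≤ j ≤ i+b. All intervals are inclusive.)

Evaluate at each i in [0,4]:
  i=0: ✓ (witness j=2)
  i=1: ✓ (witness j=2)
  i=2: ✓ (witness j=2)
  i=3: ✗ (none in [3,5])
  i=4: ✓ (witness j=6)

0, 1, 2, 4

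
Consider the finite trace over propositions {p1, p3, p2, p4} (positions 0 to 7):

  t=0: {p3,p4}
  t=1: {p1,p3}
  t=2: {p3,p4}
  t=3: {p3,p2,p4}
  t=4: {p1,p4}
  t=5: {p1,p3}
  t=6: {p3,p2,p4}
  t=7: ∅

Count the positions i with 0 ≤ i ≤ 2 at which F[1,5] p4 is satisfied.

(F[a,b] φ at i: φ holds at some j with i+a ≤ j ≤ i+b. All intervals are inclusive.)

3

Evaluate at each i in [0,2]:
  i=0: ✓ (witness j=2)
  i=1: ✓ (witness j=2)
  i=2: ✓ (witness j=3)
Positions where it holds: {0, 1, 2} → 3.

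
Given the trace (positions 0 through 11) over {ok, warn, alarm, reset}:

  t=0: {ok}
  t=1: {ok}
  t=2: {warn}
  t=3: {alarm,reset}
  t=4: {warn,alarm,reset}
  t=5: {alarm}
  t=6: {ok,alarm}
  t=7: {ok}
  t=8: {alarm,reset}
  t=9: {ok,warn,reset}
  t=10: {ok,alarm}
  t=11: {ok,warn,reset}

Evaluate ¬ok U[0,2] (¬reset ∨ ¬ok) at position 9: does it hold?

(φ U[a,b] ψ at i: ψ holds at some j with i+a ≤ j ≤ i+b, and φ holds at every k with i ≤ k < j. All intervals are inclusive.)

Does not hold

Need some j in [9,11] with (¬reset ∨ ¬ok), and ¬ok at every k in [9,j-1].
  j=9: (¬reset ∨ ¬ok) false.
  j=10: (¬reset ∨ ¬ok) holds, but ¬ok fails at k=9 → not this j.
  j=11: (¬reset ∨ ¬ok) false.
No j in the window works → until fails.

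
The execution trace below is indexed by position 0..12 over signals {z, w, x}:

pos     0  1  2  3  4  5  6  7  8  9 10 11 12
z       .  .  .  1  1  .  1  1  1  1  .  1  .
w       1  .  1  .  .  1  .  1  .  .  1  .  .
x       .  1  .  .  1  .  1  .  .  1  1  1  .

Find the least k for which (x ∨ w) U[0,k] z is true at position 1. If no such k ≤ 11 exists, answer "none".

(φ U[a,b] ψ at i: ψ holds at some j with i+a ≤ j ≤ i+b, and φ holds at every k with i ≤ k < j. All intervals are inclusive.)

Need earliest j ≥ 1 with z, and (x ∨ w) at every k in [1,j-1].
  j=1: rhs fails.
  j=2: rhs fails.
  j=3: rhs holds; lhs holds on [1,2]. k = 2.

2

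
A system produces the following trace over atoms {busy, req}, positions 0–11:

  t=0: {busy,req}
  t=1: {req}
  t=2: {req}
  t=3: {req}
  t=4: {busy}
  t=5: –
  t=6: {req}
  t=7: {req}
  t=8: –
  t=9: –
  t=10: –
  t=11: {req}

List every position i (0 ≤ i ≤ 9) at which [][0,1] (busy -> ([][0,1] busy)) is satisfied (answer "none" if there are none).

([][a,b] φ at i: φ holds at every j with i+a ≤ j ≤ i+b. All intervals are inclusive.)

1, 2, 5, 6, 7, 8, 9

Evaluate at each i in [0,9]:
  i=0: ✗ (fails at j=0)
  i=1: ✓ (all of [1,2])
  i=2: ✓ (all of [2,3])
  i=3: ✗ (fails at j=4)
  i=4: ✗ (fails at j=4)
  i=5: ✓ (all of [5,6])
  i=6: ✓ (all of [6,7])
  i=7: ✓ (all of [7,8])
  i=8: ✓ (all of [8,9])
  i=9: ✓ (all of [9,10])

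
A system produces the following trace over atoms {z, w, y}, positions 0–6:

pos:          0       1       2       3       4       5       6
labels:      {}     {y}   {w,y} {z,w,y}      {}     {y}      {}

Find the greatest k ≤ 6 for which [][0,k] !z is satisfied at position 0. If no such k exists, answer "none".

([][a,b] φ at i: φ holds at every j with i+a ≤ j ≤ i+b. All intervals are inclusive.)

2

!z must hold from j=0 onward; find where it first fails.
  j=0: holds
  j=1: holds
  j=2: holds
  j=3: fails
Holds on [0,2], so largest k = 2.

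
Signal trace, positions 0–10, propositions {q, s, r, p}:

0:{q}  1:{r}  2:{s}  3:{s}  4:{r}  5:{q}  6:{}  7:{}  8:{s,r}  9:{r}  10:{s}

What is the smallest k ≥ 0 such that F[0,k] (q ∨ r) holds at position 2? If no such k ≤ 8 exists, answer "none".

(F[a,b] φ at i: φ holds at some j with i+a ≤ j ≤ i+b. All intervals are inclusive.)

Scan j = 2,3,… for (q ∨ r):
  j=2: fails
  j=3: fails
  j=4: holds
First hit at j=4, so smallest k = 4-2 = 2.

2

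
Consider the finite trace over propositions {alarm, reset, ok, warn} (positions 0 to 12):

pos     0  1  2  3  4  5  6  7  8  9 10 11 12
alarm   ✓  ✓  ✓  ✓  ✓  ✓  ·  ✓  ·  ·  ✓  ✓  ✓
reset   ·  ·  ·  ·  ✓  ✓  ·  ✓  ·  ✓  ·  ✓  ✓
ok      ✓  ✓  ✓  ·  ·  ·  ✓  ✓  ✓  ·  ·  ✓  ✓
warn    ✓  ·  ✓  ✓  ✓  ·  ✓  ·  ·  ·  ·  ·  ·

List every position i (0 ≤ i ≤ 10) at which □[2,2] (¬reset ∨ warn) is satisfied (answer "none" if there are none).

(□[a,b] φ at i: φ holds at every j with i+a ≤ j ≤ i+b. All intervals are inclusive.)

0, 1, 2, 4, 6, 8

Evaluate at each i in [0,10]:
  i=0: ✓ (all of [2,2])
  i=1: ✓ (all of [3,3])
  i=2: ✓ (all of [4,4])
  i=3: ✗ (fails at j=5)
  i=4: ✓ (all of [6,6])
  i=5: ✗ (fails at j=7)
  i=6: ✓ (all of [8,8])
  i=7: ✗ (fails at j=9)
  i=8: ✓ (all of [10,10])
  i=9: ✗ (fails at j=11)
  i=10: ✗ (fails at j=12)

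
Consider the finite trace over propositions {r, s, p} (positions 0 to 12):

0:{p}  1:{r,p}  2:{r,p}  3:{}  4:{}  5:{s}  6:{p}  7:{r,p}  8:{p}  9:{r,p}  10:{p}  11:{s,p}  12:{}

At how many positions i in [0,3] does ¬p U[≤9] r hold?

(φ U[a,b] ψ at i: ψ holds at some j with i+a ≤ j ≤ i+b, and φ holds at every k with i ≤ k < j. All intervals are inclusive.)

2

Evaluate at each i in [0,3]:
  i=0: ✗ (lhs fails at k=0 before rhs at j=1)
  i=1: ✓ (rhs at j=1)
  i=2: ✓ (rhs at j=2)
  i=3: ✗ (lhs fails at k=6 before rhs at j=7)
Positions where it holds: {1, 2} → 2.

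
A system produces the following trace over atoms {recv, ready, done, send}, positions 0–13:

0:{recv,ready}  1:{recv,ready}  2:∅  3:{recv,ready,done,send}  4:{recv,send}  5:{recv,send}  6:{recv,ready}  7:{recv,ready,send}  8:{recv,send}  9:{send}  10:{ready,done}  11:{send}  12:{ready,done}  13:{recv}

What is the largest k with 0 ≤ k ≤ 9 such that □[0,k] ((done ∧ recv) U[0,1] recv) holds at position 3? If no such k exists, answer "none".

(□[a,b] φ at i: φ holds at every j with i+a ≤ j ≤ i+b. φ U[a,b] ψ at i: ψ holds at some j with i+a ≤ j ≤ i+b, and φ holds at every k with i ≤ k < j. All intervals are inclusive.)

5

((done ∧ recv) U[0,1] recv) must hold from j=3 onward; find where it first fails.
  j=3: holds
  j=4: holds
  j=5: holds
  j=6: holds
  j=7: holds
  j=8: holds
  j=9: fails
Holds on [3,8], so largest k = 5.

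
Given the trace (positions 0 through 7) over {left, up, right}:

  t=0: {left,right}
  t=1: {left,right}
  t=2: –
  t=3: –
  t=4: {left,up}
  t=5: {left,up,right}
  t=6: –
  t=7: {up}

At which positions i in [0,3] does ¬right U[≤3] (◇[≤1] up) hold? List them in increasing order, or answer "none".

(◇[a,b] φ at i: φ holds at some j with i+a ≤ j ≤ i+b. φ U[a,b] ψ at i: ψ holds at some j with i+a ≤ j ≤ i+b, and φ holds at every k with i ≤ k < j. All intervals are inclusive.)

2, 3

Evaluate at each i in [0,3]:
  i=0: ✗ (lhs fails at k=0 before rhs at j=3)
  i=1: ✗ (lhs fails at k=1 before rhs at j=3)
  i=2: ✓ (rhs at j=3; lhs holds on [2,2])
  i=3: ✓ (rhs at j=3)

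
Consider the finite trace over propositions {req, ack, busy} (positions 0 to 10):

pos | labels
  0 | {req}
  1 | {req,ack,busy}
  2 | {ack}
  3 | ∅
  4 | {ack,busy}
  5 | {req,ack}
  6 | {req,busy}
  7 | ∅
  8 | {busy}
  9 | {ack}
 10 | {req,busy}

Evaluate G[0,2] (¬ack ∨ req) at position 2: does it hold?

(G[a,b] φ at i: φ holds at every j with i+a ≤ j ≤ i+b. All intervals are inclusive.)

Check (¬ack ∨ req) at every j in [2,4]:
  j=2: false
  j=3: true
  j=4: false
Fails at j=2 → formula fails.

Does not hold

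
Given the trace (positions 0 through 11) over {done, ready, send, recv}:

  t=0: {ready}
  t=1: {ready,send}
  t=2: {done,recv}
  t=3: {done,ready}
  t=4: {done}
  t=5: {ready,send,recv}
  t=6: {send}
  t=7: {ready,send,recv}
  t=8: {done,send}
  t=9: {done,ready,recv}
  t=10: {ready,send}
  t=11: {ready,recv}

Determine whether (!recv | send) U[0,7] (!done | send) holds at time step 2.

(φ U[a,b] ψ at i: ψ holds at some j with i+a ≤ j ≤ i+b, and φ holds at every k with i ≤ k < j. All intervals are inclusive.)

Does not hold

Need some j in [2,9] with (!done | send), and (!recv | send) at every k in [2,j-1].
  j=2: (!done | send) false.
  j=3: (!done | send) false.
  j=4: (!done | send) false.
  j=5: (!done | send) holds, but (!recv | send) fails at k=2 → not this j.
  j=6: (!done | send) holds, but (!recv | send) fails at k=2 → not this j.
  j=7: (!done | send) holds, but (!recv | send) fails at k=2 → not this j.
  j=8: (!done | send) holds, but (!recv | send) fails at k=2 → not this j.
  j=9: (!done | send) false.
No j in the window works → until fails.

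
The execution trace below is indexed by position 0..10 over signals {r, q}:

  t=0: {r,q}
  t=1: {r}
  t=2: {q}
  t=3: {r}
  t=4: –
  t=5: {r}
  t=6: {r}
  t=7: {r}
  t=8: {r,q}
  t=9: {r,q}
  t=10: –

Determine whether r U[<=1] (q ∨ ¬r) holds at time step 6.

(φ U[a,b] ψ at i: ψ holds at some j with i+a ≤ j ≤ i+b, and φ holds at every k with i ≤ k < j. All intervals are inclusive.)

Need some j in [6,7] with (q ∨ ¬r), and r at every k in [6,j-1].
  j=6: (q ∨ ¬r) false.
  j=7: (q ∨ ¬r) false.
No j in the window works → until fails.

False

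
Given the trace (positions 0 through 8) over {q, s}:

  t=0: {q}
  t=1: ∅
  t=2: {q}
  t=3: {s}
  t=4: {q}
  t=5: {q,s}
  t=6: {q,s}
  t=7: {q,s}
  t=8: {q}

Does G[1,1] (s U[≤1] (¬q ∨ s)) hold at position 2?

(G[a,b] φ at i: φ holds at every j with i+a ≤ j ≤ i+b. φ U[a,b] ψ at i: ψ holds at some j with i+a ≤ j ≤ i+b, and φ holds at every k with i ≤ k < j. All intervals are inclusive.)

Check (s U[≤1] (¬q ∨ s)) at every j in [3,3]:
  j=3: holds
All positions satisfy it → formula holds.

True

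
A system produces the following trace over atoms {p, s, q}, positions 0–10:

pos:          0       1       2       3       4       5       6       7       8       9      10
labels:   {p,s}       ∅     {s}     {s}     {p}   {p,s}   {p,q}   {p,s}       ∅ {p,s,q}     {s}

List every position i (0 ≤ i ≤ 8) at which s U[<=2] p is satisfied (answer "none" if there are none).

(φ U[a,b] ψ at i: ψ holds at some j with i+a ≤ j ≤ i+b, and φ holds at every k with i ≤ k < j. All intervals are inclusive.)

Evaluate at each i in [0,8]:
  i=0: ✓ (rhs at j=0)
  i=1: ✗ (no rhs in [1,3])
  i=2: ✓ (rhs at j=4; lhs holds on [2,3])
  i=3: ✓ (rhs at j=4; lhs holds on [3,3])
  i=4: ✓ (rhs at j=4)
  i=5: ✓ (rhs at j=5)
  i=6: ✓ (rhs at j=6)
  i=7: ✓ (rhs at j=7)
  i=8: ✗ (lhs fails at k=8 before rhs at j=9)

0, 2, 3, 4, 5, 6, 7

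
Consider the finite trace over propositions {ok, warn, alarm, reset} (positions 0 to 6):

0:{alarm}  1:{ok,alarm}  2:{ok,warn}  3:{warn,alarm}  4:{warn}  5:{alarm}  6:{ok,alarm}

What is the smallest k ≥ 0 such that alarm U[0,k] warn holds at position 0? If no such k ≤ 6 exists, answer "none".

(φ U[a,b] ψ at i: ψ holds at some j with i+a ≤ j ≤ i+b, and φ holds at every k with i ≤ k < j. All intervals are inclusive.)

2

Need earliest j ≥ 0 with warn, and alarm at every k in [0,j-1].
  j=0: rhs fails.
  j=1: rhs fails.
  j=2: rhs holds; lhs holds on [0,1]. k = 2.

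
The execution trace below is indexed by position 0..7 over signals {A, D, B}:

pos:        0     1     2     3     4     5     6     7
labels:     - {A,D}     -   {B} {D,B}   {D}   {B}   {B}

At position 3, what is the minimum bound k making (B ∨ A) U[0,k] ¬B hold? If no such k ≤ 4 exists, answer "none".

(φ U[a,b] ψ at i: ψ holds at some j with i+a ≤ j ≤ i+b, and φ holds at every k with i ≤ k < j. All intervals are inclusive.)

2

Need earliest j ≥ 3 with ¬B, and (B ∨ A) at every k in [3,j-1].
  j=3: rhs fails.
  j=4: rhs fails.
  j=5: rhs holds; lhs holds on [3,4]. k = 2.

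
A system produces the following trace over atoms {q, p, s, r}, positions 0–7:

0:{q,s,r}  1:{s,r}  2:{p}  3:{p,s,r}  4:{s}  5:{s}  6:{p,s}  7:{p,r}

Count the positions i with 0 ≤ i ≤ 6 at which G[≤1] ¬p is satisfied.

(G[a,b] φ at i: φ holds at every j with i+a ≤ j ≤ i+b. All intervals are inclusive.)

Evaluate at each i in [0,6]:
  i=0: ✓ (all of [0,1])
  i=1: ✗ (fails at j=2)
  i=2: ✗ (fails at j=2)
  i=3: ✗ (fails at j=3)
  i=4: ✓ (all of [4,5])
  i=5: ✗ (fails at j=6)
  i=6: ✗ (fails at j=6)
Positions where it holds: {0, 4} → 2.

2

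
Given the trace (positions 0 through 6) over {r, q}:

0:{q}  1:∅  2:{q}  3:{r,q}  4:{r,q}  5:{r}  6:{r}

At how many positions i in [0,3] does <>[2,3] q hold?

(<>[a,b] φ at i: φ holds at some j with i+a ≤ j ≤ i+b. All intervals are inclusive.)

3

Evaluate at each i in [0,3]:
  i=0: ✓ (witness j=2)
  i=1: ✓ (witness j=3)
  i=2: ✓ (witness j=4)
  i=3: ✗ (none in [5,6])
Positions where it holds: {0, 1, 2} → 3.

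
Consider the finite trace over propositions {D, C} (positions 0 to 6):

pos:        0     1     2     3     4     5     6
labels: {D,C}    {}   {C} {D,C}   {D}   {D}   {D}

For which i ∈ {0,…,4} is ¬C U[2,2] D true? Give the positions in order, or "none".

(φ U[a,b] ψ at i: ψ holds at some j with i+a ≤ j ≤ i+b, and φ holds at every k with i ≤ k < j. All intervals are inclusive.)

4

Evaluate at each i in [0,4]:
  i=0: ✗ (no rhs in [2,2])
  i=1: ✗ (lhs fails at k=2 before rhs at j=3)
  i=2: ✗ (lhs fails at k=2 before rhs at j=4)
  i=3: ✗ (lhs fails at k=3 before rhs at j=5)
  i=4: ✓ (rhs at j=6; lhs holds on [4,5])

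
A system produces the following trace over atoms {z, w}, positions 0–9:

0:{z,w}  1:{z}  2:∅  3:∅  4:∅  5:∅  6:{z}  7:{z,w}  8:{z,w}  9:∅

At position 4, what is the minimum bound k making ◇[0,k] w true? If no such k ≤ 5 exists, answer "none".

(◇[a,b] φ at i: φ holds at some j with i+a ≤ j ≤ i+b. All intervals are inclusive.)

Scan j = 4,5,… for w:
  j=4: fails
  j=5: fails
  j=6: fails
  j=7: holds
First hit at j=7, so smallest k = 7-4 = 3.

3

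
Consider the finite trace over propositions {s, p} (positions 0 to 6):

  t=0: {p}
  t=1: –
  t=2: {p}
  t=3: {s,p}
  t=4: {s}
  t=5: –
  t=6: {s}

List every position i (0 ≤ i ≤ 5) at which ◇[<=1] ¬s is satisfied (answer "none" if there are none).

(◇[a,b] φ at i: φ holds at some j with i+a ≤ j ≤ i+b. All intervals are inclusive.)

Evaluate at each i in [0,5]:
  i=0: ✓ (witness j=0)
  i=1: ✓ (witness j=1)
  i=2: ✓ (witness j=2)
  i=3: ✗ (none in [3,4])
  i=4: ✓ (witness j=5)
  i=5: ✓ (witness j=5)

0, 1, 2, 4, 5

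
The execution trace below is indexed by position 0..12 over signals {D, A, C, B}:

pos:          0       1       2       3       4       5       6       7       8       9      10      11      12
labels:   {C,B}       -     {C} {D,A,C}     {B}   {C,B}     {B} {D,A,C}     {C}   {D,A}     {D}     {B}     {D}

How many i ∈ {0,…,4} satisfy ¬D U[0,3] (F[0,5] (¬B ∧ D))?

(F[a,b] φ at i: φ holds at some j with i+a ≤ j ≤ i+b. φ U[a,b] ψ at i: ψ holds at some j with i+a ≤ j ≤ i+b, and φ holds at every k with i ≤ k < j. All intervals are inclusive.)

5

Evaluate at each i in [0,4]:
  i=0: ✓ (rhs at j=0)
  i=1: ✓ (rhs at j=1)
  i=2: ✓ (rhs at j=2)
  i=3: ✓ (rhs at j=3)
  i=4: ✓ (rhs at j=4)
Positions where it holds: {0, 1, 2, 3, 4} → 5.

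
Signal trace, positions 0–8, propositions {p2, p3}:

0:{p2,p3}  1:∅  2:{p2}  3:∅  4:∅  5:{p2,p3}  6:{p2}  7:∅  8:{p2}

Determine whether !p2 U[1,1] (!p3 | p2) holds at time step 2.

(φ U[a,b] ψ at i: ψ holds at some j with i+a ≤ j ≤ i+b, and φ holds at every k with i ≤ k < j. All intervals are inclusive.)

Need some j in [3,3] with (!p3 | p2), and !p2 at every k in [2,j-1].
  j=3: (!p3 | p2) holds, but !p2 fails at k=2 → not this j.
No j in the window works → until fails.

False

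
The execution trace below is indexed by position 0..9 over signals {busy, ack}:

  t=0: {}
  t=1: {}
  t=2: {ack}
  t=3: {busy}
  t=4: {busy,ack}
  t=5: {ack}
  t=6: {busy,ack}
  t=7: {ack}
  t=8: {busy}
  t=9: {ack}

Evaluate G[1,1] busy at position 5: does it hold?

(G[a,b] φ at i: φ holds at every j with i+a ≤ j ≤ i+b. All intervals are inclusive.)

True

Check busy at every j in [6,6]:
  j=6: true
All positions satisfy it → formula holds.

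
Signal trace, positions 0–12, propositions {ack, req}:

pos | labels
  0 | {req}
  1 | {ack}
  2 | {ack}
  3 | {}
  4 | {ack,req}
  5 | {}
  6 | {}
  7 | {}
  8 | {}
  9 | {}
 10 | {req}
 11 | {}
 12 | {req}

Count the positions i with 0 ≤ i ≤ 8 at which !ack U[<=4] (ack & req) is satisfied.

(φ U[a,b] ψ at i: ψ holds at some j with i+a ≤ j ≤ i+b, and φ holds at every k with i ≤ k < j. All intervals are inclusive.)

Evaluate at each i in [0,8]:
  i=0: ✗ (lhs fails at k=1 before rhs at j=4)
  i=1: ✗ (lhs fails at k=1 before rhs at j=4)
  i=2: ✗ (lhs fails at k=2 before rhs at j=4)
  i=3: ✓ (rhs at j=4; lhs holds on [3,3])
  i=4: ✓ (rhs at j=4)
  i=5: ✗ (no rhs in [5,9])
  i=6: ✗ (no rhs in [6,10])
  i=7: ✗ (no rhs in [7,11])
  i=8: ✗ (no rhs in [8,12])
Positions where it holds: {3, 4} → 2.

2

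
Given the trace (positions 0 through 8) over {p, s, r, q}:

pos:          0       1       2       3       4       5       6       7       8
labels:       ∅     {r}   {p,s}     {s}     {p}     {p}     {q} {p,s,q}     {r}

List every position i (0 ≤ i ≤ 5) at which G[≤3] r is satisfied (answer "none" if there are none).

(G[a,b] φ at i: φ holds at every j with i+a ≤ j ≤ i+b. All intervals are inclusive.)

none

Evaluate at each i in [0,5]:
  i=0: ✗ (fails at j=0)
  i=1: ✗ (fails at j=2)
  i=2: ✗ (fails at j=2)
  i=3: ✗ (fails at j=3)
  i=4: ✗ (fails at j=4)
  i=5: ✗ (fails at j=5)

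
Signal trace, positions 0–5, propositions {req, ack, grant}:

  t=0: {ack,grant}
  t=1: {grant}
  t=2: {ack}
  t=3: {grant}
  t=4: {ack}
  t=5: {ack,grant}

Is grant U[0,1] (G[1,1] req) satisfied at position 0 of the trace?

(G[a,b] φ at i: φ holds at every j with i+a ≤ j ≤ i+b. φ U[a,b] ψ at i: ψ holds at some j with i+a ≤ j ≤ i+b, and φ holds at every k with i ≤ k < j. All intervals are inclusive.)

False

Need some j in [0,1] with G[1,1] req, and grant at every k in [0,j-1].
  j=0: G[1,1] req — fails at 1.
  j=1: G[1,1] req — fails at 2.
No j in the window works → until fails.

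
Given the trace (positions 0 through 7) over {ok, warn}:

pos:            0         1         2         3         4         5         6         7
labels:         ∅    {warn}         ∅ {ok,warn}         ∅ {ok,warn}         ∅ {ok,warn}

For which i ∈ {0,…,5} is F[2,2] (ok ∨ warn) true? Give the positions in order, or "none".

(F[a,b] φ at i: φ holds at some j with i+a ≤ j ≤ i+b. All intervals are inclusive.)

1, 3, 5

Evaluate at each i in [0,5]:
  i=0: ✗ (none in [2,2])
  i=1: ✓ (witness j=3)
  i=2: ✗ (none in [4,4])
  i=3: ✓ (witness j=5)
  i=4: ✗ (none in [6,6])
  i=5: ✓ (witness j=7)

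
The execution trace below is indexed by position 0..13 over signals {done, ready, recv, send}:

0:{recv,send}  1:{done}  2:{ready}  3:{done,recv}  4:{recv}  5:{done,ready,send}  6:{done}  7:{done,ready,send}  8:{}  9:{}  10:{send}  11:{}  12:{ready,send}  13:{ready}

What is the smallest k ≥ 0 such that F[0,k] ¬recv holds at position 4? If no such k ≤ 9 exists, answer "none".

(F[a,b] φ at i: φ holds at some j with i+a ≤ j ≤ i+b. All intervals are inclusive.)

Scan j = 4,5,… for ¬recv:
  j=4: fails
  j=5: holds
First hit at j=5, so smallest k = 5-4 = 1.

1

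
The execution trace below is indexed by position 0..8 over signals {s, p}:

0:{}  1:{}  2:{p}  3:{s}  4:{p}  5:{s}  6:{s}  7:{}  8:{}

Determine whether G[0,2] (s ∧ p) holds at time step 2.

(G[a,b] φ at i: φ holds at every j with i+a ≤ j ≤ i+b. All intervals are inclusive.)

Check (s ∧ p) at every j in [2,4]:
  j=2: false
  j=3: false
  j=4: false
Fails at j=2 → formula fails.

Does not hold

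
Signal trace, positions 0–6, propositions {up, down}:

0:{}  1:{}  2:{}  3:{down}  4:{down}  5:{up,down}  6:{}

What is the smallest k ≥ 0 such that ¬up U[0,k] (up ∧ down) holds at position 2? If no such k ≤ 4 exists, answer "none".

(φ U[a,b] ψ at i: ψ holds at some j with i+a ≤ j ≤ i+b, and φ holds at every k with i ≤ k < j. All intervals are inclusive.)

Need earliest j ≥ 2 with (up ∧ down), and ¬up at every k in [2,j-1].
  j=2: rhs fails.
  j=3: rhs fails.
  j=4: rhs fails.
  j=5: rhs holds; lhs holds on [2,4]. k = 3.

3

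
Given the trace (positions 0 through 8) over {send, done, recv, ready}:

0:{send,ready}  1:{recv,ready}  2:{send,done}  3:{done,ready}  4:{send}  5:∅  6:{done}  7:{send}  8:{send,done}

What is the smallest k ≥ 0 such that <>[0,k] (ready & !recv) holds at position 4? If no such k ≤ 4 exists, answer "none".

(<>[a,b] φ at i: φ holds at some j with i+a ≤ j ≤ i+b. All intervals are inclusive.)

none

Scan j = 4,5,… for (ready & !recv):
  j=4: fails
  j=5: fails
  j=6: fails
  j=7: fails
  j=8: fails
No j in [4,8] satisfies it → none.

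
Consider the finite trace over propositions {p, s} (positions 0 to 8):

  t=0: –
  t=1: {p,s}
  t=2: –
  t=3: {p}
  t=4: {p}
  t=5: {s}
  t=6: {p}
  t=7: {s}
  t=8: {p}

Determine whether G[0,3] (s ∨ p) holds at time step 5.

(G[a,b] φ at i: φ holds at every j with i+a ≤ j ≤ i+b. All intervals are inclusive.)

Check (s ∨ p) at every j in [5,8]:
  j=5: true
  j=6: true
  j=7: true
  j=8: true
All positions satisfy it → formula holds.

Yes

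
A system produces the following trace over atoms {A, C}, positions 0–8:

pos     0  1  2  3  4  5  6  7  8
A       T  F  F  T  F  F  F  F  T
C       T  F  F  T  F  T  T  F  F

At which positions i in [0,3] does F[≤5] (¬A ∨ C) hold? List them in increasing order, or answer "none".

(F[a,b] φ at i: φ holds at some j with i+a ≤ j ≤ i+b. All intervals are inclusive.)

Evaluate at each i in [0,3]:
  i=0: ✓ (witness j=0)
  i=1: ✓ (witness j=1)
  i=2: ✓ (witness j=2)
  i=3: ✓ (witness j=3)

0, 1, 2, 3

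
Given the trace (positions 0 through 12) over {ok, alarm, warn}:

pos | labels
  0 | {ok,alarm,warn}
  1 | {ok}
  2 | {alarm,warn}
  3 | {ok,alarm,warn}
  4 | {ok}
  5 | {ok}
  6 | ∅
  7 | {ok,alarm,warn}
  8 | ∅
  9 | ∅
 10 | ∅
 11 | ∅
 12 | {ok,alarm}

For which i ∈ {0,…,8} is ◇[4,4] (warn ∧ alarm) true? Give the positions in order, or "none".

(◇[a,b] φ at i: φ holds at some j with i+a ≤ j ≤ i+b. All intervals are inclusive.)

Evaluate at each i in [0,8]:
  i=0: ✗ (none in [4,4])
  i=1: ✗ (none in [5,5])
  i=2: ✗ (none in [6,6])
  i=3: ✓ (witness j=7)
  i=4: ✗ (none in [8,8])
  i=5: ✗ (none in [9,9])
  i=6: ✗ (none in [10,10])
  i=7: ✗ (none in [11,11])
  i=8: ✗ (none in [12,12])

3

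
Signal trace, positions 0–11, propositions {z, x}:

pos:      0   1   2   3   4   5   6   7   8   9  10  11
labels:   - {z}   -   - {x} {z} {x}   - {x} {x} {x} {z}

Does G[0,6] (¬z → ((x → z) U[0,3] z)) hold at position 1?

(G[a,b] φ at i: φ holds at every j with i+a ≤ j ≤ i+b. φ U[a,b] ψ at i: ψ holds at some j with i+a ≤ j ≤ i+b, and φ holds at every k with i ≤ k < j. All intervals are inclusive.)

No

Check (¬z → ((x → z) U[0,3] z)) at every j in [1,7]:
  j=1: antecedent false → ✓
  j=2: antecedent true; consequent fails → ✗
  j=3: antecedent true; consequent fails → ✗
  j=4: antecedent true; consequent fails → ✗
  j=5: antecedent false → ✓
  j=6: antecedent true; consequent fails → ✗
  j=7: antecedent true; consequent fails → ✗
Fails at j=2 → formula fails.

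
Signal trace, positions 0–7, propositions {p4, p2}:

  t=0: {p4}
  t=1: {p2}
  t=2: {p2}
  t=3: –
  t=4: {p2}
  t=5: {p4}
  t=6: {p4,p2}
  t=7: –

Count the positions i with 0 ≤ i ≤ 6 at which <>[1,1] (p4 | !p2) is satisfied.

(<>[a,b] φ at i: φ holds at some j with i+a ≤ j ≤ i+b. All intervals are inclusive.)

Evaluate at each i in [0,6]:
  i=0: ✗ (none in [1,1])
  i=1: ✗ (none in [2,2])
  i=2: ✓ (witness j=3)
  i=3: ✗ (none in [4,4])
  i=4: ✓ (witness j=5)
  i=5: ✓ (witness j=6)
  i=6: ✓ (witness j=7)
Positions where it holds: {2, 4, 5, 6} → 4.

4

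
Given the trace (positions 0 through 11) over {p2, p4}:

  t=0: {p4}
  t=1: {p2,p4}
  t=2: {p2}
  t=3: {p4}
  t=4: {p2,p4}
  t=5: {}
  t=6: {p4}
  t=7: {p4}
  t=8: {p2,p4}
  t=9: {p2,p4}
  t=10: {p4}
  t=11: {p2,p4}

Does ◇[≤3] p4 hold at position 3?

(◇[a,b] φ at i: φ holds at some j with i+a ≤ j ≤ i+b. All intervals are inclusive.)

Check p4 at each j in [3,6]:
  j=3: true
  j=4: true
  j=5: false
  j=6: true
Found at j=3 → formula holds.

Holds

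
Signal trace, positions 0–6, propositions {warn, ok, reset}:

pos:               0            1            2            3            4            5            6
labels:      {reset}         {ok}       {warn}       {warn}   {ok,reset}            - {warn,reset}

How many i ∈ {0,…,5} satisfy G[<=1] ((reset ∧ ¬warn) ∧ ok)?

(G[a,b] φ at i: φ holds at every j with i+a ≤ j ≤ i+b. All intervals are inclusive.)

0

Evaluate at each i in [0,5]:
  i=0: ✗ (fails at j=0)
  i=1: ✗ (fails at j=1)
  i=2: ✗ (fails at j=2)
  i=3: ✗ (fails at j=3)
  i=4: ✗ (fails at j=5)
  i=5: ✗ (fails at j=5)
Positions where it holds: {} → 0.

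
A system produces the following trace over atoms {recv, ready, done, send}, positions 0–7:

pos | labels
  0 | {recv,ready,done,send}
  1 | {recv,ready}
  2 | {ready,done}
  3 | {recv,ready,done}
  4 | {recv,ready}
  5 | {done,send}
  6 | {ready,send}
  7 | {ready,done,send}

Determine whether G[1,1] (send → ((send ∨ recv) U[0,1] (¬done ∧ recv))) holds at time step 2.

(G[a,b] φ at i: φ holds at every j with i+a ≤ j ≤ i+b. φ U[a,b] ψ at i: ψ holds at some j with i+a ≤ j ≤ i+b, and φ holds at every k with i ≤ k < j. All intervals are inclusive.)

Check (send → ((send ∨ recv) U[0,1] (¬done ∧ recv))) at every j in [3,3]:
  j=3: antecedent false → ✓
All positions satisfy it → formula holds.

True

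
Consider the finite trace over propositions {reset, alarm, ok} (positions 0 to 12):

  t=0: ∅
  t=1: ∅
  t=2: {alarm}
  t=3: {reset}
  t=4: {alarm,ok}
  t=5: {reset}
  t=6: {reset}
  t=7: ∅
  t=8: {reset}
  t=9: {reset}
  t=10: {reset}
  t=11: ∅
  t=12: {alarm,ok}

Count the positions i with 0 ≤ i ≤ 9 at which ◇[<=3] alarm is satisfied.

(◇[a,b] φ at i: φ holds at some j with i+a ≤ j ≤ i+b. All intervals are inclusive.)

6

Evaluate at each i in [0,9]:
  i=0: ✓ (witness j=2)
  i=1: ✓ (witness j=2)
  i=2: ✓ (witness j=2)
  i=3: ✓ (witness j=4)
  i=4: ✓ (witness j=4)
  i=5: ✗ (none in [5,8])
  i=6: ✗ (none in [6,9])
  i=7: ✗ (none in [7,10])
  i=8: ✗ (none in [8,11])
  i=9: ✓ (witness j=12)
Positions where it holds: {0, 1, 2, 3, 4, 9} → 6.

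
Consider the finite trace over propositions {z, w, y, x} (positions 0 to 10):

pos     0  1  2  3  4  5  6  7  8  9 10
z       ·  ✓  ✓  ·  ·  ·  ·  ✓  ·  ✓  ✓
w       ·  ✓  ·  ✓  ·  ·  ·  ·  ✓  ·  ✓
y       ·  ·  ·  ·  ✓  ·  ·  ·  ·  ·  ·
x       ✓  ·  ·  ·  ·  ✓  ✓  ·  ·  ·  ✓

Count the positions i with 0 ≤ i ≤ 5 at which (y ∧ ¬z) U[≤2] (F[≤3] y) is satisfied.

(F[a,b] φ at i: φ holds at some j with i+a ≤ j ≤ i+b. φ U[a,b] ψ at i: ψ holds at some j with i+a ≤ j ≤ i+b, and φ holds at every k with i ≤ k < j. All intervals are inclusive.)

Evaluate at each i in [0,5]:
  i=0: ✗ (lhs fails at k=0 before rhs at j=1)
  i=1: ✓ (rhs at j=1)
  i=2: ✓ (rhs at j=2)
  i=3: ✓ (rhs at j=3)
  i=4: ✓ (rhs at j=4)
  i=5: ✗ (no rhs in [5,7])
Positions where it holds: {1, 2, 3, 4} → 4.

4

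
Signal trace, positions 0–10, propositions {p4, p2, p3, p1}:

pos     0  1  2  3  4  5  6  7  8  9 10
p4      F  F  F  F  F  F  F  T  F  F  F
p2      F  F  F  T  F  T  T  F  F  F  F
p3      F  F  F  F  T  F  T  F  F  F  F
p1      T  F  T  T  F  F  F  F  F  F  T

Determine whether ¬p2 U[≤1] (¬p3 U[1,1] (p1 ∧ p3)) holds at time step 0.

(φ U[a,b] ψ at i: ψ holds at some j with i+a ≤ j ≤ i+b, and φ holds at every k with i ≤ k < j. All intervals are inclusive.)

No

Need some j in [0,1] with (¬p3 U[1,1] (p1 ∧ p3)), and ¬p2 at every k in [0,j-1].
  j=0: (¬p3 U[1,1] (p1 ∧ p3)) — fails.
  j=1: (¬p3 U[1,1] (p1 ∧ p3)) — fails.
No j in the window works → until fails.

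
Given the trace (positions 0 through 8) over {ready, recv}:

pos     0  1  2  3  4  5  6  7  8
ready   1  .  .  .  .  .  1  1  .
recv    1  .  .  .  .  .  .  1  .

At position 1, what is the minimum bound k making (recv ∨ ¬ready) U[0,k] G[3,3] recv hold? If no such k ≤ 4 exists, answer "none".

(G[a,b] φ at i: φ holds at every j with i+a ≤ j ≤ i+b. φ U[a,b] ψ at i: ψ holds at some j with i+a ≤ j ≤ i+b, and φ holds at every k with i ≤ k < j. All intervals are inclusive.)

Need earliest j ≥ 1 with G[3,3] recv, and (recv ∨ ¬ready) at every k in [1,j-1].
  j=1: rhs fails.
  j=2: rhs fails.
  j=3: rhs fails.
  j=4: rhs holds; lhs holds on [1,3]. k = 3.

3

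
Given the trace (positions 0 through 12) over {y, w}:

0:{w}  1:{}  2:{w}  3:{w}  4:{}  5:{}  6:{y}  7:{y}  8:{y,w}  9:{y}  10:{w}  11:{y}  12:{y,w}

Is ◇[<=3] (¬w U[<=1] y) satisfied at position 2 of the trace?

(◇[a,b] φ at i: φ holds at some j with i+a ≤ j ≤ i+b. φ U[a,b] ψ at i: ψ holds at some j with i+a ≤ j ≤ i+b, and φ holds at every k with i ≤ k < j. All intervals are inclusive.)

Check (¬w U[<=1] y) at each j in [2,5]:
  j=2: fails
  j=3: fails
  j=4: fails
  j=5: holds
Found at j=5 → formula holds.

Yes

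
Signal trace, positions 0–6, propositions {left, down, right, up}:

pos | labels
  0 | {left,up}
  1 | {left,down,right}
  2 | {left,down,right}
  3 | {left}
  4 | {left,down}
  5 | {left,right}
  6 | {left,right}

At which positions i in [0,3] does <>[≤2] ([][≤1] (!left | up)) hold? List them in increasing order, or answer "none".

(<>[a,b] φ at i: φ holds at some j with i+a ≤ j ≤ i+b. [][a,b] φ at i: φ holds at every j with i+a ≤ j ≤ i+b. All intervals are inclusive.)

Evaluate at each i in [0,3]:
  i=0: ✗ (none in [0,2])
  i=1: ✗ (none in [1,3])
  i=2: ✗ (none in [2,4])
  i=3: ✗ (none in [3,5])

none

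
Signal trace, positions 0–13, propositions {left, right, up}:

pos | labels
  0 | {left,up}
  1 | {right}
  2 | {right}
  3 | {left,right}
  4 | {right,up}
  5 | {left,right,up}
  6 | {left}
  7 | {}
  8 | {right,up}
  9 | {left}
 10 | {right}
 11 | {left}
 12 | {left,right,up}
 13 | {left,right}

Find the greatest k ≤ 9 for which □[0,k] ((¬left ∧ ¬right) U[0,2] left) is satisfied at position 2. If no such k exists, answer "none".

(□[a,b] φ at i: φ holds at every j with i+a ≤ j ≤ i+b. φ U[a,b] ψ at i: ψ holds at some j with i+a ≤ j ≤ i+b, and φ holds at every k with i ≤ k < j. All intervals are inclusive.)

none

((¬left ∧ ¬right) U[0,2] left) must hold from j=2 onward; find where it first fails.
  j=2: fails → no k works.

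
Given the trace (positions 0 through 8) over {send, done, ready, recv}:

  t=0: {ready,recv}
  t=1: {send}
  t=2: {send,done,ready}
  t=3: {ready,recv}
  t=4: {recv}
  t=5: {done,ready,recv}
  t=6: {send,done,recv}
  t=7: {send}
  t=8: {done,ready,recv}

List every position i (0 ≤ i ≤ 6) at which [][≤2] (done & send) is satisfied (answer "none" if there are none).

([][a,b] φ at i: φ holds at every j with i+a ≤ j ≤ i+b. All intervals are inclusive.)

none

Evaluate at each i in [0,6]:
  i=0: ✗ (fails at j=0)
  i=1: ✗ (fails at j=1)
  i=2: ✗ (fails at j=3)
  i=3: ✗ (fails at j=3)
  i=4: ✗ (fails at j=4)
  i=5: ✗ (fails at j=5)
  i=6: ✗ (fails at j=7)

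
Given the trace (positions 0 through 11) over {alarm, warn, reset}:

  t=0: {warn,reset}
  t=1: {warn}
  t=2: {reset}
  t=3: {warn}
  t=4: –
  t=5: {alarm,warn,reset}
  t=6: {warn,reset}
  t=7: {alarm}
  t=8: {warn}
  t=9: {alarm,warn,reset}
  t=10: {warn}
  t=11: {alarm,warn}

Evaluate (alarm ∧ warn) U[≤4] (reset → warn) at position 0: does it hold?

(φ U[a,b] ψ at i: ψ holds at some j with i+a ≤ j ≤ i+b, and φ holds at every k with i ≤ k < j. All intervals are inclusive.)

Need some j in [0,4] with (reset → warn), and (alarm ∧ warn) at every k in [0,j-1].
  j=0: (reset → warn) holds; no prefix to check → satisfied.

Holds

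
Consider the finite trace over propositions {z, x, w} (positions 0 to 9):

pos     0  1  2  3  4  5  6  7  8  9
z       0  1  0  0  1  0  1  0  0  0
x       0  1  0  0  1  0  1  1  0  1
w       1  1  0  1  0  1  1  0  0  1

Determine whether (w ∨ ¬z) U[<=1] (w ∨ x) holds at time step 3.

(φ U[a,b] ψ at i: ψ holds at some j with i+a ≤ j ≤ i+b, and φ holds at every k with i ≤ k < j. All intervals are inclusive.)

Need some j in [3,4] with (w ∨ x), and (w ∨ ¬z) at every k in [3,j-1].
  j=3: (w ∨ x) holds; no prefix to check → satisfied.

Yes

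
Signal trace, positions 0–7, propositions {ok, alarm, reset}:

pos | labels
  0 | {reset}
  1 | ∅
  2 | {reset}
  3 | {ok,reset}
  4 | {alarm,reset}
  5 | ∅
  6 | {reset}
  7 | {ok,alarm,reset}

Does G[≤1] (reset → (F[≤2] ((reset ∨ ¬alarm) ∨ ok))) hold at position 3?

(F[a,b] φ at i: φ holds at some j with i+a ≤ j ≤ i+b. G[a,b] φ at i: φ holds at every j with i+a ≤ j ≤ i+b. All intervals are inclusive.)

Check (reset → (F[≤2] ((reset ∨ ¬alarm) ∨ ok))) at every j in [3,4]:
  j=3: antecedent true; consequent holds (witness at 3) → ✓
  j=4: antecedent true; consequent holds (witness at 4) → ✓
All positions satisfy it → formula holds.

Holds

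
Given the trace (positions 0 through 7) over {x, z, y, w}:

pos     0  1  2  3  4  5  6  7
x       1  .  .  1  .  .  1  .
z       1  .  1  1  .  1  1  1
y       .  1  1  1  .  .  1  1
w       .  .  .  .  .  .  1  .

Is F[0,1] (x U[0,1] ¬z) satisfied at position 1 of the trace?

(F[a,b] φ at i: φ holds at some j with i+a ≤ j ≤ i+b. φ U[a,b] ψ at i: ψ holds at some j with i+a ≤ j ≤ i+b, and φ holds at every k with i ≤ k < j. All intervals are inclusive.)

True

Check (x U[0,1] ¬z) at each j in [1,2]:
  j=1: holds
  j=2: fails
Found at j=1 → formula holds.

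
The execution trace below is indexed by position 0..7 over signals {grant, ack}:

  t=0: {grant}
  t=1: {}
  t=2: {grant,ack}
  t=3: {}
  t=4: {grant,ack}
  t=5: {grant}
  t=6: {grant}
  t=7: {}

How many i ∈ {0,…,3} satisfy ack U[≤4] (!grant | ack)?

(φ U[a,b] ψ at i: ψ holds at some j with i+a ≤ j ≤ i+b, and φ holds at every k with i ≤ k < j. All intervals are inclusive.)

Evaluate at each i in [0,3]:
  i=0: ✗ (lhs fails at k=0 before rhs at j=1)
  i=1: ✓ (rhs at j=1)
  i=2: ✓ (rhs at j=2)
  i=3: ✓ (rhs at j=3)
Positions where it holds: {1, 2, 3} → 3.

3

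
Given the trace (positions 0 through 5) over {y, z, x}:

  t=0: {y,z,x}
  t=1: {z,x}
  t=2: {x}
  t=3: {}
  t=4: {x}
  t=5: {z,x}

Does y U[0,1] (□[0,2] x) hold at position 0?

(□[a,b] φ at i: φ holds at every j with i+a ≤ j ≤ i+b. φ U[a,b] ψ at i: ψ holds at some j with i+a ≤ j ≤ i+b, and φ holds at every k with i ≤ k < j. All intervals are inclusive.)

True

Need some j in [0,1] with □[0,2] x, and y at every k in [0,j-1].
  j=0: □[0,2] x holds; no prefix to check → satisfied.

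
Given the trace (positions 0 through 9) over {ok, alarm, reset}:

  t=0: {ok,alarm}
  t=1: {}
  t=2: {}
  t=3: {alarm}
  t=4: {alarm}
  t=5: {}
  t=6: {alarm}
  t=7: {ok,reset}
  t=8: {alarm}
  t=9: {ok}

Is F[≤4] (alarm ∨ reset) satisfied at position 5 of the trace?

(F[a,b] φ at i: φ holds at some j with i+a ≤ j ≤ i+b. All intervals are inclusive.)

Check (alarm ∨ reset) at each j in [5,9]:
  j=5: false
  j=6: true
  j=7: true
  j=8: true
  j=9: false
Found at j=6 → formula holds.

Holds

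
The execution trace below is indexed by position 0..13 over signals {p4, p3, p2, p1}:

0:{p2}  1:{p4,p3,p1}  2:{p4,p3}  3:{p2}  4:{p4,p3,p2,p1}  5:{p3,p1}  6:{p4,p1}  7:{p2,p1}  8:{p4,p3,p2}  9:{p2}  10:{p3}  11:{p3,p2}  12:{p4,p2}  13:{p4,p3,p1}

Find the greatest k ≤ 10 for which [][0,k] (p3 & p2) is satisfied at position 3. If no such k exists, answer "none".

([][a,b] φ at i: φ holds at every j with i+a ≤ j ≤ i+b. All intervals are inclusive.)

none

(p3 & p2) must hold from j=3 onward; find where it first fails.
  j=3: fails → no k works.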